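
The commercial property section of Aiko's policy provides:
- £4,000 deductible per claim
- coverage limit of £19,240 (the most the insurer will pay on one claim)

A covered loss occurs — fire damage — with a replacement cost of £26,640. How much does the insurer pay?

£19,240

After the deductible, £26,640 − £4,000 = £22,640 remains.
Since £22,640 > £19,240, the payout is capped at £19,240.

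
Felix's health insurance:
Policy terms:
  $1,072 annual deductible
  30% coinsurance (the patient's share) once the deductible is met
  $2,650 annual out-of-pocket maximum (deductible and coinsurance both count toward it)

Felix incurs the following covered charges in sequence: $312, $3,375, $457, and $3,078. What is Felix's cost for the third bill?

Claim 1 — $312: all of it applies to the deductible. Patient pays $312; OOP now $312.
Claim 2 — $3,375: deductible takes $760, $2,615 remains; coinsurance $2,615 × 30% = $784.50. Cost to patient: $1,544.50. OOP to date $1,856.50.
Claim 3 — $457: deductible already satisfied, so patient's share is 30% × $457 = $137.10. Cost to patient: $137.10. OOP to date $1,993.60.

$137.10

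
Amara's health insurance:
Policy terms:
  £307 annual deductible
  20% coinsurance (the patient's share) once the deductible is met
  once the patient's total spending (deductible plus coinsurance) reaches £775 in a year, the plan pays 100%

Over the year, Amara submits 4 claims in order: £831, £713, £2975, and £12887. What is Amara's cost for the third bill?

#1 (£831): deductible takes £307, £524 remains; 20% of £524 = £104.80. Patient owes £411.80 (running OOP £411.80).
#2 (£713): deductible met; 20% of £713 = £142.60. Patient owes £142.60 (running OOP £554.40).
#3 (£2975): 20% coinsurance on £2975 = £595. That would push OOP to £1149.40, over the £775 cap, so patient pays £775 − £554.40 = £220.60.

£220.60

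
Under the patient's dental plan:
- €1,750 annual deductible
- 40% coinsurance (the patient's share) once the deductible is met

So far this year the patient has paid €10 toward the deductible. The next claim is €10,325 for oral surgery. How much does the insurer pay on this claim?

€5,151

Remaining deductible: €1,750 − €10 = €1,740.
After the €1,740 deductible portion, €10,325 − €1,740 = €8,585 is subject to coinsurance.
Patient's 40% share of €8,585 is €3,434.
Patient responsibility: €1,740 + €3,434 = €5,174.
The plan picks up €10,325 − €5,174 = €5,151.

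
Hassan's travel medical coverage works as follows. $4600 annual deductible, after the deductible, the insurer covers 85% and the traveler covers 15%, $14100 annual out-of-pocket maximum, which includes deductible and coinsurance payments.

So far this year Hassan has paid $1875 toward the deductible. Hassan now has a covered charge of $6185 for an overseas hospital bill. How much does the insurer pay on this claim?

$2941

Remaining deductible: $4600 − $1875 = $2725.
The remaining $3460 (= $6185 − $2725) moves to coinsurance.
Traveler's 15% share of $3460 is $519.
That puts the traveler's cost at $2725 + $519 = $3244 before any cap.
Total out-of-pocket so far would be $1875 + $3244 = $5119, below the $14100 cap — no reduction.
The plan picks up $6185 − $3244 = $2941.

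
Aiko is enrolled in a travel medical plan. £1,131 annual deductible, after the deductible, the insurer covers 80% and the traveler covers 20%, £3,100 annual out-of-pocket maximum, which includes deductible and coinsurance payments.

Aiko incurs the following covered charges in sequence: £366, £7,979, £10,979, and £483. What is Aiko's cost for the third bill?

£526.20

Claim 1 (£366): entire amount goes to the deductible. Traveler owes £366 (running OOP £366).
Claim 2 (£7,979): £765 finishes the deductible; £7,214 goes to coinsurance; coinsurance £7,214 × 20% = £1,442.80. Traveler owes £2,207.80 (running OOP £2,573.80).
Claim 3 (£10,979): deductible already satisfied, so traveler's share is 20% × £10,979 = £2,195.80. OOP would hit £4,769.60 > £3,100, so the cap limits the traveler to £3,100 − £2,573.80 = £526.20.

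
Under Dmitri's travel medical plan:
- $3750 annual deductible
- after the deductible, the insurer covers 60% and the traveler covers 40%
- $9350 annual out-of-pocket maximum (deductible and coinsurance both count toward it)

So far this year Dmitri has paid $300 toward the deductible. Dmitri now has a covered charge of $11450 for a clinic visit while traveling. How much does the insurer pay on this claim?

Remaining deductible: $3750 − $300 = $3450.
That leaves $11450 − $3450 = $8000 for coinsurance.
Coinsurance: $8000 × 40% = $3200.
So the traveler owes $3450 + $3200 = $6650 before any cap.
Total out-of-pocket so far would be $300 + $6650 = $6950, below the $9350 cap — no reduction.
Insurer pays the balance: $11450 − $6650 = $4800.

$4800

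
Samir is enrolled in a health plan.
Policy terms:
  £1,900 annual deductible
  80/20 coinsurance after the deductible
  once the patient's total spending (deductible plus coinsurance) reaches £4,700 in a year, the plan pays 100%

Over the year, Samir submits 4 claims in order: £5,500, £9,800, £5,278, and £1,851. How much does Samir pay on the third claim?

Claim 1 (£5,500): £1,900 finishes the deductible; £3,600 goes to coinsurance; coinsurance £3,600 × 20% = £720. Patient pays £2,620; OOP now £2,620.
Claim 2 (£9,800): 20% coinsurance on £9,800 = £1,960. Patient owes £1,960 (running OOP £4,580).
Claim 3 (£5,278): deductible already satisfied, so patient's share is 20% × £5,278 = £1,055.60. OOP would hit £5,635.60 > £4,700, so the cap limits the patient to £4,700 − £4,580 = £120.

£120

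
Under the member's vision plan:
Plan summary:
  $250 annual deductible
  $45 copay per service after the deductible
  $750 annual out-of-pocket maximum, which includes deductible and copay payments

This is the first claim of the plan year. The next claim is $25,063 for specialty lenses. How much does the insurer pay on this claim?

$24,768

Deductible not yet touched, so the first $250 of the bill goes to the deductible.
The remaining $24,813 (= $25,063 − $250) moves to the copay.
Copay on this service: $45.
So the member owes $250 + $45 = $295 before any cap.
Year-to-date out-of-pocket becomes $0 + $295 = $295, still under the $750 maximum, so no cap applies.
The plan picks up $25,063 − $295 = $24,768.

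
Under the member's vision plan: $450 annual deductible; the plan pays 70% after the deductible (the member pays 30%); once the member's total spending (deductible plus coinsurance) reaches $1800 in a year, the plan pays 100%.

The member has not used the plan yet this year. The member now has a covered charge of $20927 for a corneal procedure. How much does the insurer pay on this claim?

Nothing has been paid toward the $450 deductible, so the first $450 of this charge is applied there.
The remaining $20477 (= $20927 − $450) moves to coinsurance.
Coinsurance: $20477 × 30% = $6143.10.
That puts the member's cost at $450 + $6143.10 = $6593.10 before any cap.
Year-to-date out-of-pocket would reach $0 + $6593.10 = $6593.10, above the $1800 maximum, so the member pays only $1800 − $0 = $1800.
The insurer covers the remainder: $20927 − $1800 = $19127.

$19127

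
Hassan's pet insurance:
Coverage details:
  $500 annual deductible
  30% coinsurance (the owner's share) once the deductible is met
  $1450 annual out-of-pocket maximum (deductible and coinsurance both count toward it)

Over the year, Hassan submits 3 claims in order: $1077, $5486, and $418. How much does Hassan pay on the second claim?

Claim 1 ($1077): $500 finishes the deductible; $577 goes to coinsurance; 30% of $577 = $173.10. Owner pays $673.10; OOP now $673.10.
Claim 2 ($5486): 30% coinsurance on $5486 = $1645.80. Adding that to $673.10 gives $2318.90, past the $1450 cap; owner pays only $1450 − $673.10 = $776.90.

$776.90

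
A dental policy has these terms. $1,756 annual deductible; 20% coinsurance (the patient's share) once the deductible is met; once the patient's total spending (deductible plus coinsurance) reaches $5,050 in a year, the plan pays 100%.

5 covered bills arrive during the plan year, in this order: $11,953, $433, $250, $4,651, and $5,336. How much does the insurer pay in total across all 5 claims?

$17,573

Bill 1, $11,953: deductible takes $1,756, $10,197 remains; patient's 20% is $2,039.40. Patient owes $3,795.40 (running OOP $3,795.40). Plan pays $11,953 − $3,795.40 = $8,157.60.
Bill 2, $433: 20% coinsurance on $433 = $86.60. Patient owes $86.60 (running OOP $3,882). Insurer: $433 − $86.60 = $346.40.
Bill 3, $250: 20% coinsurance on $250 = $50. Patient pays $50; OOP now $3,932. Insurer: $250 − $50 = $200.
Bill 4, $4,651: 20% coinsurance on $4,651 = $930.20. Patient pays $930.20; OOP now $4,862.20. Insurer: $4,651 − $930.20 = $3,720.80.
Bill 5, $5,336: deductible met; 20% of $5,336 = $1,067.20. Adding that to $4,862.20 gives $5,929.40, past the $5,050 cap; patient pays only $5,050 − $4,862.20 = $187.80. Insurer: $5,336 − $187.80 = $5,148.20.
Insurer total = bills − patient's total = $22,623 − $5,050 = $17,573.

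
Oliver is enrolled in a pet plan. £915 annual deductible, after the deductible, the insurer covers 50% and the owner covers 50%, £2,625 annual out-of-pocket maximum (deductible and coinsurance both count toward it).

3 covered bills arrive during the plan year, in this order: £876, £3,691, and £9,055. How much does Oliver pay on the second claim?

£1,749

Bill 1, £876: entire amount goes to the deductible. Owner owes £876 (running OOP £876).
Bill 2, £3,691: deductible takes £39, £3,652 remains; 50% of £3,652 = £1,826. Claim cost before the cap: £39 + £1,826 = £1,865. That would push OOP to £2,741, over the £2,625 cap, so owner pays £2,625 − £876 = £1,749.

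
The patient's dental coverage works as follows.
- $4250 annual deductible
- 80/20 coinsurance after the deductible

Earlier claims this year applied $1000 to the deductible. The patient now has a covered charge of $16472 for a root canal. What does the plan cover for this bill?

$1000 of the $4250 deductible is already met, leaving $3250.
That leaves $16472 − $3250 = $13222 for coinsurance.
Coinsurance: $13222 × 20% = $2644.40.
So the patient owes $3250 + $2644.40 = $5894.40.
The plan picks up $16472 − $5894.40 = $10577.60.

$10577.60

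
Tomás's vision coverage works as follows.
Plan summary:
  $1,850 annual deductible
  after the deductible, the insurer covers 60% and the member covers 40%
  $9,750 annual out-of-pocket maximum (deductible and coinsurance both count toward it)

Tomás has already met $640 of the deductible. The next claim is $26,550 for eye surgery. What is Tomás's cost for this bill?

$640 of the $1,850 deductible is already met, leaving $1,210.
After the $1,210 deductible portion, $26,550 − $1,210 = $25,340 is subject to coinsurance.
Member's 40% share of $25,340 is $10,136.
That puts the member's cost at $1,210 + $10,136 = $11,346 before any cap.
Adding $11,346 to the $640 already spent would give $11,986, which exceeds the $9,750 cap; the member pays just $9,750 − $640 = $9,110.

$9,110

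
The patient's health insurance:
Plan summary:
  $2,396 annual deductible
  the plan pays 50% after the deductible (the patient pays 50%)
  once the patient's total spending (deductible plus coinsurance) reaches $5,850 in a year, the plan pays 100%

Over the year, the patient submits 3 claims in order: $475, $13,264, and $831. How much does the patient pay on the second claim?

Claim 1 ($475): fully absorbed by the deductible. Cost to patient: $475. OOP to date $475.
Claim 2 ($13,264): deductible takes $1,921, $11,343 remains; patient's 50% is $5,671.50. Together that's $1,921 + $5,671.50 = $7,592.50. OOP would hit $8,067.50 > $5,850, so the cap limits the patient to $5,850 − $475 = $5,375.

$5,375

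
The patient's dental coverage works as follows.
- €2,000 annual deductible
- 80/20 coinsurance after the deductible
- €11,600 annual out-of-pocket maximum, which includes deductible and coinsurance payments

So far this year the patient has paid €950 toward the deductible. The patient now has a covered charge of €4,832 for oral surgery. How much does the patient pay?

€1,806.40

€950 of the €2,000 deductible is already met, leaving €1,050.
That leaves €4,832 − €1,050 = €3,782 for coinsurance.
Patient's 20% share of €3,782 is €756.40.
Patient responsibility before any cap: €1,050 + €756.40 = €1,806.40.
Cumulative spending €950 + €1,806.40 = €2,756.40 stays under the €11,600 maximum.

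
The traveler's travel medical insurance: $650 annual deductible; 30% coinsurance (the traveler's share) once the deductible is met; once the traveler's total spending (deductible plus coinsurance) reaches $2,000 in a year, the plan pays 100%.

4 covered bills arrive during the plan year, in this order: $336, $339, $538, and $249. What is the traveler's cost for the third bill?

Bill 1, $336: fully absorbed by the deductible. Traveler owes $336 (running OOP $336).
Bill 2, $339: deductible takes $314, $25 remains; coinsurance $25 × 30% = $7.50. Traveler owes $321.50 (running OOP $657.50).
Bill 3, $538: deductible already satisfied, so traveler's share is 30% × $538 = $161.40. Traveler owes $161.40 (running OOP $818.90).

$161.40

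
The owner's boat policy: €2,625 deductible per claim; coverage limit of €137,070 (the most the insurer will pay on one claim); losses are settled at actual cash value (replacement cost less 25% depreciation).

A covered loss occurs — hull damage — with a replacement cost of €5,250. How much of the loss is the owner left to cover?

Actual cash value after 25% depreciation: €5,250 × 75% = €3,937.50.
Subtract the deductible: €3,937.50 − €2,625 = €1,312.50.
€1,312.50 ≤ €137,070, so the limit doesn't bind; insurer pays €1,312.50.
Out of pocket: €5,250 − €1,312.50 = €3,937.50.

€3,937.50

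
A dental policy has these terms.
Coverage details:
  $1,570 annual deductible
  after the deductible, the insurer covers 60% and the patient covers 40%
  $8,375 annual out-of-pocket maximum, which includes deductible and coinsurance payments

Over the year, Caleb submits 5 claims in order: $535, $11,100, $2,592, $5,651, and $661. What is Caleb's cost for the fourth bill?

Claim 1 — $535: all of it applies to the deductible. Patient owes $535 (running OOP $535).
Claim 2 — $11,100: $1,035 finishes the deductible; $10,065 goes to coinsurance; patient's 40% is $4,026. Cost to patient: $5,061. OOP to date $5,596.
Claim 3 — $2,592: deductible already satisfied, so patient's share is 40% × $2,592 = $1,036.80. Patient pays $1,036.80; OOP now $6,632.80.
Claim 4 — $5,651: 40% coinsurance on $5,651 = $2,260.40. OOP would hit $8,893.20 > $8,375, so the cap limits the patient to $8,375 − $6,632.80 = $1,742.20.

$1,742.20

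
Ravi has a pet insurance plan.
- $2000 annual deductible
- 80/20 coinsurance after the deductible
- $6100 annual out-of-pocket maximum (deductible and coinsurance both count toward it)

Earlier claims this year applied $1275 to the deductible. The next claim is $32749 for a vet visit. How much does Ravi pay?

Deductible still to meet: $2000 − $1275 = $725.
That leaves $32749 − $725 = $32024 for coinsurance.
Coinsurance: $32024 × 20% = $6404.80.
Owner responsibility before any cap: $725 + $6404.80 = $7129.80.
Adding $7129.80 to the $1275 already spent would give $8404.80, which exceeds the $6100 cap; the owner pays just $6100 − $1275 = $4825.

$4825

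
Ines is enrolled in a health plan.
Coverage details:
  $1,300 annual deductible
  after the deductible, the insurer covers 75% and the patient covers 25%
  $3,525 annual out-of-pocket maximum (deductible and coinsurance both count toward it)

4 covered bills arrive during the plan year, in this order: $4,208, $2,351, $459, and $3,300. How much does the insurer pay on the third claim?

$344.25

#1 ($4,208): $1,300 to deductible, leaving $2,908; patient's 25% is $727. Cost to patient: $2,027. OOP to date $2,027. Insurer: $4,208 − $2,027 = $2,181.
#2 ($2,351): 25% coinsurance on $2,351 = $587.75. Cost to patient: $587.75. OOP to date $2,614.75. Plan pays $2,351 − $587.75 = $1,763.25.
#3 ($459): 25% coinsurance on $459 = $114.75. Patient pays $114.75; OOP now $2,729.50. Insurer: $459 − $114.75 = $344.25.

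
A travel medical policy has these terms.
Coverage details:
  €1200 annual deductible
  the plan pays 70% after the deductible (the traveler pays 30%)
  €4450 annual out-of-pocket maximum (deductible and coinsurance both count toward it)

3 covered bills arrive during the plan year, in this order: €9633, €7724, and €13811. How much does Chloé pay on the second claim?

Bill 1, €9633: deductible takes €1200, €8433 remains; 30% of €8433 = €2529.90. Traveler owes €3729.90 (running OOP €3729.90).
Bill 2, €7724: deductible already satisfied, so traveler's share is 30% × €7724 = €2317.20. OOP would hit €6047.10 > €4450, so the cap limits the traveler to €4450 − €3729.90 = €720.10.

€720.10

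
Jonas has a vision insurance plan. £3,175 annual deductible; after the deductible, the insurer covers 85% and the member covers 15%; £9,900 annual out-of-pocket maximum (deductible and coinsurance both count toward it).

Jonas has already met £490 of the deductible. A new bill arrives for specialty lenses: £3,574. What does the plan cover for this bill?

£755.65

£490 of the £3,175 deductible is already met, leaving £2,685.
That leaves £3,574 − £2,685 = £889 for coinsurance.
Coinsurance: £889 × 15% = £133.35.
Member responsibility before any cap: £2,685 + £133.35 = £2,818.35.
Year-to-date out-of-pocket becomes £490 + £2,818.35 = £3,308.35, still under the £9,900 maximum, so no cap applies.
The plan picks up £3,574 − £2,818.35 = £755.65.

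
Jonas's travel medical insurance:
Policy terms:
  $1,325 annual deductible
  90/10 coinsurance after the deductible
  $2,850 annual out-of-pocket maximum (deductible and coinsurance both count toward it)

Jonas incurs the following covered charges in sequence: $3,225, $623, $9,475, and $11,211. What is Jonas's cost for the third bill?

$947.50

Claim 1 — $3,225: $1,325 to deductible, leaving $1,900; coinsurance $1,900 × 10% = $190. Traveler owes $1,515 (running OOP $1,515).
Claim 2 — $623: deductible met; 10% of $623 = $62.30. Traveler pays $62.30; OOP now $1,577.30.
Claim 3 — $9,475: deductible already satisfied, so traveler's share is 10% × $9,475 = $947.50. Traveler owes $947.50 (running OOP $2,524.80).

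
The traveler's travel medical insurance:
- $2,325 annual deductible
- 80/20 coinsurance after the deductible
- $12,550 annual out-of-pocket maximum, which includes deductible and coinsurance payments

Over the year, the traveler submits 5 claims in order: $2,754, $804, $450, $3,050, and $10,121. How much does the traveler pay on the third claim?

$90

Bill 1, $2,754: $2,325 finishes the deductible; $429 goes to coinsurance; coinsurance $429 × 20% = $85.80. Cost to traveler: $2,410.80. OOP to date $2,410.80.
Bill 2, $804: deductible met; 20% of $804 = $160.80. Traveler pays $160.80; OOP now $2,571.60.
Bill 3, $450: deductible met; 20% of $450 = $90. Traveler pays $90; OOP now $2,661.60.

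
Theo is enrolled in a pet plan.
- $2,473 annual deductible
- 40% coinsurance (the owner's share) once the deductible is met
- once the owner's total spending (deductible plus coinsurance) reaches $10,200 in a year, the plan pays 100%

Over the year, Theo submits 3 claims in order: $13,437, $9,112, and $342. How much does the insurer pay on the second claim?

Claim 1 — $13,437: $2,473 to deductible, leaving $10,964; owner's 40% is $4,385.60. Owner pays $6,858.60; OOP now $6,858.60. Plan pays $13,437 − $6,858.60 = $6,578.40.
Claim 2 — $9,112: deductible met; 40% of $9,112 = $3,644.80. Adding that to $6,858.60 gives $10,503.40, past the $10,200 cap; owner pays only $10,200 − $6,858.60 = $3,341.40. Plan pays $9,112 − $3,341.40 = $5,770.60.

$5,770.60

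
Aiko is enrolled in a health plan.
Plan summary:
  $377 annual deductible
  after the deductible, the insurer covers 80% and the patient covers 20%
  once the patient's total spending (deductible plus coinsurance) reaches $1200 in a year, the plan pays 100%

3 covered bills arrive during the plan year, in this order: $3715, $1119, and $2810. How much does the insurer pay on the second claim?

Claim 1 — $3715: deductible takes $377, $3338 remains; coinsurance $3338 × 20% = $667.60. Cost to patient: $1044.60. OOP to date $1044.60. Insurer: $3715 − $1044.60 = $2670.40.
Claim 2 — $1119: deductible already satisfied, so patient's share is 20% × $1119 = $223.80. OOP would hit $1268.40 > $1200, so the cap limits the patient to $1200 − $1044.60 = $155.40. Plan pays $1119 − $155.40 = $963.60.

$963.60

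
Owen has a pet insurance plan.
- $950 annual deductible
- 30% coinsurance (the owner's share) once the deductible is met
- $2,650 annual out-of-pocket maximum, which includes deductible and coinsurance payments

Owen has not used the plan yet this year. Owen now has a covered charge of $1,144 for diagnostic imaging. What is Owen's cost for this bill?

The full $950 deductible is still open; $950 of this bill applies to it.
After the $950 deductible portion, $1,144 − $950 = $194 is subject to coinsurance.
Coinsurance: $194 × 30% = $58.20.
So the owner owes $950 + $58.20 = $1,008.20 before any cap.
Year-to-date out-of-pocket becomes $0 + $1,008.20 = $1,008.20, still under the $2,650 maximum, so no cap applies.

$1,008.20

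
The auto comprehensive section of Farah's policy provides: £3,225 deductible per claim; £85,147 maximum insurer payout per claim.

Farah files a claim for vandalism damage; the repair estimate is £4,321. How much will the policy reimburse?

Subtract the deductible: £4,321 − £3,225 = £1,096.
£1,096 ≤ £85,147, so the limit doesn't bind; insurer pays £1,096.

£1,096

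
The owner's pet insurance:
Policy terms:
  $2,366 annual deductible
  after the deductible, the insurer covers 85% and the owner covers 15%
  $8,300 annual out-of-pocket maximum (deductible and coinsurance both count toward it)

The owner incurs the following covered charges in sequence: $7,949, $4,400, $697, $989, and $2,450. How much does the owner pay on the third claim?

$104.55

Bill 1, $7,949: $2,366 to deductible, leaving $5,583; coinsurance $5,583 × 15% = $837.45. Owner owes $3,203.45 (running OOP $3,203.45).
Bill 2, $4,400: deductible already satisfied, so owner's share is 15% × $4,400 = $660. Owner owes $660 (running OOP $3,863.45).
Bill 3, $697: deductible met; 15% of $697 = $104.55. Cost to owner: $104.55. OOP to date $3,968.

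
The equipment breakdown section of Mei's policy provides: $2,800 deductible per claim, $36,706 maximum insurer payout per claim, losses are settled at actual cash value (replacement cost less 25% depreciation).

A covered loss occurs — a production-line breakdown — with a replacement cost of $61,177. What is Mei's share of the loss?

Depreciate 25%: the covered value is $61,177 × 0.75 = $45,882.75.
Less the $2,800 deductible: $45,882.75 − $2,800 = $43,082.75.
$43,082.75 exceeds the $36,706 limit, so the insurer pays the limit: $36,706.
The business owner bears the rest of the original loss: $61,177 − $36,706 = $24,471.

$24,471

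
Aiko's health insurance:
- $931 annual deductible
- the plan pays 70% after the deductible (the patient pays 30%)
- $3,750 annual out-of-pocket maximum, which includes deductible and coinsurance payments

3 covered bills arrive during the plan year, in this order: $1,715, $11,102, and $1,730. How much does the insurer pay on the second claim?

#1 ($1,715): deductible takes $931, $784 remains; coinsurance $784 × 30% = $235.20. Patient owes $1,166.20 (running OOP $1,166.20). Plan pays $1,715 − $1,166.20 = $548.80.
#2 ($11,102): deductible already satisfied, so patient's share is 30% × $11,102 = $3,330.60. Adding that to $1,166.20 gives $4,496.80, past the $3,750 cap; patient pays only $3,750 − $1,166.20 = $2,583.80. Plan pays $11,102 − $2,583.80 = $8,518.20.

$8,518.20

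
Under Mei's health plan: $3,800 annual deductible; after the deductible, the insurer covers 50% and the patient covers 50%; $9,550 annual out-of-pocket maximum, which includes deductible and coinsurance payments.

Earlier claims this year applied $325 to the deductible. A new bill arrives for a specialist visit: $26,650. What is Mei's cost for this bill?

$9,225

Deductible still to meet: $3,800 − $325 = $3,475.
After the $3,475 deductible portion, $26,650 − $3,475 = $23,175 is subject to coinsurance.
Coinsurance: $23,175 × 50% = $11,587.50.
Patient responsibility before any cap: $3,475 + $11,587.50 = $15,062.50.
Year-to-date out-of-pocket would reach $325 + $15,062.50 = $15,387.50, above the $9,550 maximum, so the patient pays only $9,550 − $325 = $9,225.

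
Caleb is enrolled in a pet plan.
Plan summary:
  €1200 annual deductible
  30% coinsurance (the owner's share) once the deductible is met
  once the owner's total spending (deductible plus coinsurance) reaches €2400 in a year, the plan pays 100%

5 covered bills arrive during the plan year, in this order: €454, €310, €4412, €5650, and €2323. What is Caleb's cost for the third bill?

Bill 1, €454: all of it applies to the deductible. Cost to owner: €454. OOP to date €454.
Bill 2, €310: entire amount goes to the deductible. Owner owes €310 (running OOP €764).
Bill 3, €4412: €436 to deductible, leaving €3976; owner's 30% is €1192.80. Cost to owner: €1628.80. OOP to date €2392.80.

€1628.80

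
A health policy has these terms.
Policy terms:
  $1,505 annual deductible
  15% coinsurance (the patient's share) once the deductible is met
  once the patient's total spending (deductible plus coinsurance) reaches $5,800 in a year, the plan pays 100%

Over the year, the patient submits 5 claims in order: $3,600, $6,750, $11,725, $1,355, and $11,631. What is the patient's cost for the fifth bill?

Claim 1 — $3,600: $1,505 to deductible, leaving $2,095; 15% of $2,095 = $314.25. Cost to patient: $1,819.25. OOP to date $1,819.25.
Claim 2 — $6,750: deductible met; 15% of $6,750 = $1,012.50. Patient pays $1,012.50; OOP now $2,831.75.
Claim 3 — $11,725: deductible met; 15% of $11,725 = $1,758.75. Cost to patient: $1,758.75. OOP to date $4,590.50.
Claim 4 — $1,355: 15% coinsurance on $1,355 = $203.25. Patient owes $203.25 (running OOP $4,793.75).
Claim 5 — $11,631: deductible already satisfied, so patient's share is 15% × $11,631 = $1,744.65. Adding that to $4,793.75 gives $6,538.40, past the $5,800 cap; patient pays only $5,800 − $4,793.75 = $1,006.25.

$1,006.25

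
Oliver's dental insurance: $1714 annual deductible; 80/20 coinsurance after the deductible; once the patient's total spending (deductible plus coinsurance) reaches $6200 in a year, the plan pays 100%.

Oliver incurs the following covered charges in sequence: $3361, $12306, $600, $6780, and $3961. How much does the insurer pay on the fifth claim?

$3741.60

Claim 1 ($3361): deductible takes $1714, $1647 remains; patient's 20% is $329.40. Patient pays $2043.40; OOP now $2043.40. Plan pays $3361 − $2043.40 = $1317.60.
Claim 2 ($12306): deductible met; 20% of $12306 = $2461.20. Patient pays $2461.20; OOP now $4504.60. Plan pays $12306 − $2461.20 = $9844.80.
Claim 3 ($600): deductible met; 20% of $600 = $120. Patient pays $120; OOP now $4624.60. Plan pays $600 − $120 = $480.
Claim 4 ($6780): deductible already satisfied, so patient's share is 20% × $6780 = $1356. Patient owes $1356 (running OOP $5980.60). Plan pays $6780 − $1356 = $5424.
Claim 5 ($3961): 20% coinsurance on $3961 = $792.20. That would push OOP to $6772.80, over the $6200 cap, so patient pays $6200 − $5980.60 = $219.40. Insurer: $3961 − $219.40 = $3741.60.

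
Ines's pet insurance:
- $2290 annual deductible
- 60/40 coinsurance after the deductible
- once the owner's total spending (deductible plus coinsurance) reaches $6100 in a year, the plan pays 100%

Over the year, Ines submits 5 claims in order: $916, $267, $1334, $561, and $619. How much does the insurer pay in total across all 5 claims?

$844.20

#1 ($916): entire amount goes to the deductible. Owner pays $916; OOP now $916. Plan pays $916 − $916 = $0.
#2 ($267): all of it applies to the deductible. Cost to owner: $267. OOP to date $1183. Plan pays $267 − $267 = $0.
#3 ($1334): $1107 finishes the deductible; $227 goes to coinsurance; coinsurance $227 × 40% = $90.80. Owner pays $1197.80; OOP now $2380.80. Insurer: $1334 − $1197.80 = $136.20.
#4 ($561): deductible met; 40% of $561 = $224.40. Owner pays $224.40; OOP now $2605.20. Plan pays $561 − $224.40 = $336.60.
#5 ($619): deductible already satisfied, so owner's share is 40% × $619 = $247.60. Owner owes $247.60 (running OOP $2852.80). Insurer: $619 − $247.60 = $371.40.
Insurer total: $0 + $0 + $136.20 + $336.60 + $371.40 = $844.20.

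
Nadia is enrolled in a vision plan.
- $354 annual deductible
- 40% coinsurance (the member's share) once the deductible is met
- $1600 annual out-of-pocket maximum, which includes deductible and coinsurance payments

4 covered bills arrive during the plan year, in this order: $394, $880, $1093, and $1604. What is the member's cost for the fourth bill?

#1 ($394): $354 finishes the deductible; $40 goes to coinsurance; member's 40% is $16. Cost to member: $370. OOP to date $370.
#2 ($880): deductible already satisfied, so member's share is 40% × $880 = $352. Cost to member: $352. OOP to date $722.
#3 ($1093): deductible met; 40% of $1093 = $437.20. Member pays $437.20; OOP now $1159.20.
#4 ($1604): 40% coinsurance on $1604 = $641.60. OOP would hit $1800.80 > $1600, so the cap limits the member to $1600 − $1159.20 = $440.80.

$440.80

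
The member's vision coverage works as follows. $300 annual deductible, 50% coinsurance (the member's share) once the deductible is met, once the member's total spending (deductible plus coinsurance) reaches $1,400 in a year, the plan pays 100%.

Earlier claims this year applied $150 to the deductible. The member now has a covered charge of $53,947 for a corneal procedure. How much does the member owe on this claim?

Deductible still to meet: $300 − $150 = $150.
After the $150 deductible portion, $53,947 − $150 = $53,797 is subject to coinsurance.
Member's 50% share of $53,797 is $26,898.50.
That puts the member's cost at $150 + $26,898.50 = $27,048.50 before any cap.
That would bring total out-of-pocket to $27,198.50, past the $1,400 cap. The member is capped at $1,400 − $150 = $1,250 on this claim.

$1,250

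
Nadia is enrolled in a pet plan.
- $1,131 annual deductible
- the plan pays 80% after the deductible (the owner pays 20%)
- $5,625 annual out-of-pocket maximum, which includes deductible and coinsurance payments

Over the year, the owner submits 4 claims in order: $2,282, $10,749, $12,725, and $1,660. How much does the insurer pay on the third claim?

#1 ($2,282): deductible takes $1,131, $1,151 remains; coinsurance $1,151 × 20% = $230.20. Owner pays $1,361.20; OOP now $1,361.20. Insurer: $2,282 − $1,361.20 = $920.80.
#2 ($10,749): deductible met; 20% of $10,749 = $2,149.80. Cost to owner: $2,149.80. OOP to date $3,511. Insurer: $10,749 − $2,149.80 = $8,599.20.
#3 ($12,725): 20% coinsurance on $12,725 = $2,545. That would push OOP to $6,056, over the $5,625 cap, so owner pays $5,625 − $3,511 = $2,114. Insurer: $12,725 − $2,114 = $10,611.

$10,611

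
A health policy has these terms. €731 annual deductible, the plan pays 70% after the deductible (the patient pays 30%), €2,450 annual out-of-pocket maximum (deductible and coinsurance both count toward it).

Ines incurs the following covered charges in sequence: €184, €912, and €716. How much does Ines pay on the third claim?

#1 (€184): entire amount goes to the deductible. Cost to patient: €184. OOP to date €184.
#2 (€912): €547 to deductible, leaving €365; coinsurance €365 × 30% = €109.50. Patient pays €656.50; OOP now €840.50.
#3 (€716): deductible already satisfied, so patient's share is 30% × €716 = €214.80. Cost to patient: €214.80. OOP to date €1,055.30.

€214.80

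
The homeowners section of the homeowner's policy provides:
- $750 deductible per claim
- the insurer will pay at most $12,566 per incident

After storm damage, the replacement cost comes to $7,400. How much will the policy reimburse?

Subtract the deductible: $7,400 − $750 = $6,650.
$6,650 ≤ $12,566, so the limit doesn't bind; insurer pays $6,650.

$6,650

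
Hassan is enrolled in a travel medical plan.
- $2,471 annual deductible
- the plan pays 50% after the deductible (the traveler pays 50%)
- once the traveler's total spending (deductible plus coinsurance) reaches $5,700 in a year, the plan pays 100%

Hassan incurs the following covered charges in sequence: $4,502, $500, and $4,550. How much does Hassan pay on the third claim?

$1,963.50

#1 ($4,502): $2,471 finishes the deductible; $2,031 goes to coinsurance; 50% of $2,031 = $1,015.50. Traveler owes $3,486.50 (running OOP $3,486.50).
#2 ($500): deductible already satisfied, so traveler's share is 50% × $500 = $250. Cost to traveler: $250. OOP to date $3,736.50.
#3 ($4,550): deductible already satisfied, so traveler's share is 50% × $4,550 = $2,275. OOP would hit $6,011.50 > $5,700, so the cap limits the traveler to $5,700 − $3,736.50 = $1,963.50.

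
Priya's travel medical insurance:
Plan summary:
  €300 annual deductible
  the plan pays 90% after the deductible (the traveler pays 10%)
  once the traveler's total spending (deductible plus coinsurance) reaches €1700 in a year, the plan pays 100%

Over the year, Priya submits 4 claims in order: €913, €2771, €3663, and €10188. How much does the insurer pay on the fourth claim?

€9492.70

Claim 1 (€913): €300 to deductible, leaving €613; 10% of €613 = €61.30. Traveler pays €361.30; OOP now €361.30. Insurer: €913 − €361.30 = €551.70.
Claim 2 (€2771): deductible already satisfied, so traveler's share is 10% × €2771 = €277.10. Cost to traveler: €277.10. OOP to date €638.40. Plan pays €2771 − €277.10 = €2493.90.
Claim 3 (€3663): 10% coinsurance on €3663 = €366.30. Traveler owes €366.30 (running OOP €1004.70). Insurer: €3663 − €366.30 = €3296.70.
Claim 4 (€10188): deductible met; 10% of €10188 = €1018.80. That would push OOP to €2023.50, over the €1700 cap, so traveler pays €1700 − €1004.70 = €695.30. Insurer: €10188 − €695.30 = €9492.70.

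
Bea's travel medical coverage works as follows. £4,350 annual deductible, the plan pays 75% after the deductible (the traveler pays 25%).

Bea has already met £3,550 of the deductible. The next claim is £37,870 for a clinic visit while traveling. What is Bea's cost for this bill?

Deductible still to meet: £4,350 − £3,550 = £800.
After the £800 deductible portion, £37,870 − £800 = £37,070 is subject to coinsurance.
Coinsurance: £37,070 × 25% = £9,267.50.
That puts the traveler's cost at £800 + £9,267.50 = £10,067.50.

£10,067.50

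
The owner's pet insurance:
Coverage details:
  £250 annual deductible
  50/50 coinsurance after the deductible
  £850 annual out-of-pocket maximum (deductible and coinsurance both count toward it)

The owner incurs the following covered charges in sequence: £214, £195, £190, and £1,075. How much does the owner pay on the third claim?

£95

Bill 1, £214: fully absorbed by the deductible. Cost to owner: £214. OOP to date £214.
Bill 2, £195: £36 to deductible, leaving £159; owner's 50% is £79.50. Owner pays £115.50; OOP now £329.50.
Bill 3, £190: deductible already satisfied, so owner's share is 50% × £190 = £95. Owner pays £95; OOP now £424.50.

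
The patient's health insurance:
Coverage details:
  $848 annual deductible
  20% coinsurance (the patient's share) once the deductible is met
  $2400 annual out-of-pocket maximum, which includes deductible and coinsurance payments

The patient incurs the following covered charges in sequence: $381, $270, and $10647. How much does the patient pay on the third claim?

$1749

#1 ($381): all of it applies to the deductible. Patient owes $381 (running OOP $381).
#2 ($270): fully absorbed by the deductible. Cost to patient: $270. OOP to date $651.
#3 ($10647): deductible takes $197, $10450 remains; 20% of $10450 = $2090. Deductible plus coinsurance: $197 + $2090 = $2287. Adding that to $651 gives $2938, past the $2400 cap; patient pays only $2400 − $651 = $1749.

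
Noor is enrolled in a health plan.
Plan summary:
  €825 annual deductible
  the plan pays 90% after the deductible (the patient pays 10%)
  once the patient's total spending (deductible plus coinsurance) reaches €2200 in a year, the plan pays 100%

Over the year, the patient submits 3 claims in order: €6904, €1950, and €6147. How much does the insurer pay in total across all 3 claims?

€12801

Claim 1 (€6904): deductible takes €825, €6079 remains; coinsurance €6079 × 10% = €607.90. Patient owes €1432.90 (running OOP €1432.90). Plan pays €6904 − €1432.90 = €5471.10.
Claim 2 (€1950): 10% coinsurance on €1950 = €195. Patient owes €195 (running OOP €1627.90). Insurer: €1950 − €195 = €1755.
Claim 3 (€6147): deductible already satisfied, so patient's share is 10% × €6147 = €614.70. That would push OOP to €2242.60, over the €2200 cap, so patient pays €2200 − €1627.90 = €572.10. Plan pays €6147 − €572.10 = €5574.90.
Insurer total = bills − patient's total = €15001 − €2200 = €12801.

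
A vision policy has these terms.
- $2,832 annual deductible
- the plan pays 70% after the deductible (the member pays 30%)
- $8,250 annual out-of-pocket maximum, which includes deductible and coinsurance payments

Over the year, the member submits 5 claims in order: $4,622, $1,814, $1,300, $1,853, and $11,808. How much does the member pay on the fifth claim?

$3,390.90

#1 ($4,622): $2,832 to deductible, leaving $1,790; coinsurance $1,790 × 30% = $537. Member owes $3,369 (running OOP $3,369).
#2 ($1,814): deductible met; 30% of $1,814 = $544.20. Member owes $544.20 (running OOP $3,913.20).
#3 ($1,300): deductible met; 30% of $1,300 = $390. Member pays $390; OOP now $4,303.20.
#4 ($1,853): deductible already satisfied, so member's share is 30% × $1,853 = $555.90. Member owes $555.90 (running OOP $4,859.10).
#5 ($11,808): 30% coinsurance on $11,808 = $3,542.40. OOP would hit $8,401.50 > $8,250, so the cap limits the member to $8,250 − $4,859.10 = $3,390.90.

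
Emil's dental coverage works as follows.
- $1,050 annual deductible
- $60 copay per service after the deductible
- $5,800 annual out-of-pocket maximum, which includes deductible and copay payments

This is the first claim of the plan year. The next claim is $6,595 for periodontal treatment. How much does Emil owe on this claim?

$1,110

Nothing has been paid toward the $1,050 deductible, so the first $1,050 of this charge is applied there.
That leaves $6,595 − $1,050 = $5,545 for the copay.
Copay on this service: $60.
So the patient owes $1,050 + $60 = $1,110 before any cap.
Cumulative spending $0 + $1,110 = $1,110 stays under the $5,800 maximum.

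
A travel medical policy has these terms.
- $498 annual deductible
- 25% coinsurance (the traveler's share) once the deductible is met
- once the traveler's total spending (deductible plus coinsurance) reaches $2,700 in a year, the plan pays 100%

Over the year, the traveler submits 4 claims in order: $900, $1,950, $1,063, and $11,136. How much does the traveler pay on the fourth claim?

$1,348.25

#1 ($900): $498 to deductible, leaving $402; coinsurance $402 × 25% = $100.50. Traveler owes $598.50 (running OOP $598.50).
#2 ($1,950): deductible already satisfied, so traveler's share is 25% × $1,950 = $487.50. Traveler owes $487.50 (running OOP $1,086).
#3 ($1,063): deductible already satisfied, so traveler's share is 25% × $1,063 = $265.75. Traveler pays $265.75; OOP now $1,351.75.
#4 ($11,136): deductible met; 25% of $11,136 = $2,784. OOP would hit $4,135.75 > $2,700, so the cap limits the traveler to $2,700 − $1,351.75 = $1,348.25.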